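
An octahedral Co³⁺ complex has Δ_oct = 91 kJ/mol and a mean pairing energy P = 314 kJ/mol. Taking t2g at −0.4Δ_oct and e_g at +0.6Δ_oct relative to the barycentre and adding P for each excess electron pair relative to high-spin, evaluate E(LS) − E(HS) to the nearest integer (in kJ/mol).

446

Co is in group 9, so Co³⁺ is d⁶ (9 − 3 = 6).
High-spin d⁶ fills as t2g^4 e_g^2 with CFSE 4(−0.4) + 2(+0.6) = -0.4Δ_oct = -36 kJ/mol.
For low-spin the configuration is t2g^6 e_g^0: orbital energy -2.4 × 91 = -218 kJ/mol, and 2 additional pairs relative to high-spin add 628 kJ/mol, giving 410 kJ/mol.
Thus E(LS) − E(HS) = 446 kJ/mol.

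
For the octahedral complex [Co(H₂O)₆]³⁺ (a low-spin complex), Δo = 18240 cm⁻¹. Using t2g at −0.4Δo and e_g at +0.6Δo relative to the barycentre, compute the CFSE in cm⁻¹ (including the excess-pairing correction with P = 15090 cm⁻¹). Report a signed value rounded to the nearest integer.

-13596

H₂O is neutral, so the +3 overall charge sits on Co: oxidation state +3.
Co³⁺: group 9, so d-count = 9 − 3 = 6.
The d⁶ electrons fill as t2g^6 e_g^0.
Orbital CFSE = 6(-0.4) + 0(0.6) = -2.4Δo = -2.4 × 18240 = -43776 cm⁻¹.
Relative to high-spin t2g^4 e_g^2 (1 paired), the low-spin configuration has 2 additional pairs, contributing +2 × 15090 = +30180 cm⁻¹.
Overall CFSE = -43776 + 30180 = -13596 cm⁻¹.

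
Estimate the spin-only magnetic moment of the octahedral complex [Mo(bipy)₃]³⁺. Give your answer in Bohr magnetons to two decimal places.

bipy is neutral, so the +3 overall charge sits on Mo: oxidation state +3.
Group 6 minus oxidation state +3 gives a d³ configuration for Mo³⁺.
For octahedral d³ the high- and low-spin configurations coincide.
Configuration: t2g^3 e_g^0 → 3 unpaired electrons.
μ(spin-only) = √[3(3+2)] = √15 ≈ 3.87 Bohr magnetons.

3.87 Bohr magnetons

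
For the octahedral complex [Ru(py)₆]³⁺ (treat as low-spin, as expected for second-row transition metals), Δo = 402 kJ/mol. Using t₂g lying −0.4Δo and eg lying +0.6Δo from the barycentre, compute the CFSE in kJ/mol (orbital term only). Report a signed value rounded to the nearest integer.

-804

py is neutral, so the +3 overall charge sits on Ru: oxidation state +3.
Ru sits in group 8; removing 3 electrons leaves Ru³⁺ with 8 − 3 = 5 d electrons.
Configuration: t₂g⁵ eg⁰.
Orbital CFSE = 5(-0.4) + 0(0.6) = -2.0Δo = -2.0 × 402 = -804 kJ/mol.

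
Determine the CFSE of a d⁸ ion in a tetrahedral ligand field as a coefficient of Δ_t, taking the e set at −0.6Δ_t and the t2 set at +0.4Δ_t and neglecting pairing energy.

-0.8 Δ_t

With tetrahedral geometry the complex is necessarily high-spin.
Configuration: e^4 t2^4.
CFSE = 4(-0.6Δ_t) + 4(0.4Δ_t) = -2.4Δ_t + 1.6Δ_t = -0.8Δ_t.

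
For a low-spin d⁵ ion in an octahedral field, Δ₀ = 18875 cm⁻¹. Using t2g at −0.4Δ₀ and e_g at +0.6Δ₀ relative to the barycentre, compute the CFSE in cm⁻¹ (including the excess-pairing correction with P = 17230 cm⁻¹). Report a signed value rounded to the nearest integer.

Electron filling gives t2g^5 e_g^0.
Orbital CFSE = 5(-0.4) + 0(0.6) = -2.0Δ₀ = -2.0 × 18875 = -37750 cm⁻¹.
High-spin d⁵ would be t2g^3 e_g^2 with 0 pairs; low-spin has 2, so 2 excess pairs cost +2P = +34460 cm⁻¹.
Overall CFSE = -37750 + 34460 = -3290 cm⁻¹.

-3290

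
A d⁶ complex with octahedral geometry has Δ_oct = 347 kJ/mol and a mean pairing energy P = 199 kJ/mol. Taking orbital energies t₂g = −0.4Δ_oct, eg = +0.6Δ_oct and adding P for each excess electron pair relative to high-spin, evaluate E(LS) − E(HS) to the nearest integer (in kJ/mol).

High-spin: t₂g⁴ eg², CFSE = -0.4Δ_oct = -139 kJ/mol.
Low-spin: t₂g⁶ eg⁰, orbital CFSE = -2.4Δ_oct = -833 kJ/mol; plus 2 excess pairs × P = +398 kJ/mol; total -435 kJ/mol.
E(LS) − E(HS) = -435 − (-139) = -296 kJ/mol.

-296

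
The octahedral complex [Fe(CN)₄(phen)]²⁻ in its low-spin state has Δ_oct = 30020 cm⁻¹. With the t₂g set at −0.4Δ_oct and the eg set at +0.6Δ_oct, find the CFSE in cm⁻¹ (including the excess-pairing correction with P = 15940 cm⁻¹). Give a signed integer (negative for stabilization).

Ligand charges: 4×(-1) from CN⁻ and 1×(+0) from phen sum to -4; with overall charge -2, Fe is +2.
Group 8 minus oxidation state +2 gives a d⁶ configuration for Fe²⁺.
The d⁶ electrons fill as t₂g⁶ eg⁰.
Orbital CFSE = 6(-0.4) + 0(0.6) = -2.4Δ_oct = -2.4 × 30020 = -72048 cm⁻¹.
High-spin d⁶ would be t₂g⁴ eg² with 1 pair; low-spin has 3, so 2 excess pairs cost +2P = +31880 cm⁻¹.
Overall CFSE = -72048 + 31880 = -40168 cm⁻¹.

-40168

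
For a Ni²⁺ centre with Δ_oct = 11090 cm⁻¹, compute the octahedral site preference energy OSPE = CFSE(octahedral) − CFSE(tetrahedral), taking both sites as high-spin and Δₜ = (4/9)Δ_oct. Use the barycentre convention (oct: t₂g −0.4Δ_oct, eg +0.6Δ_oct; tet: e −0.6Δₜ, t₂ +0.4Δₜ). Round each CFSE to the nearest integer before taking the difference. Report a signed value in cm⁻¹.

Ni is in group 10, so Ni²⁺ is d⁸ (10 − 2 = 8).
Octahedral high-spin t₂g⁶ eg²: CFSE = -1.2 × 11090 = -13308 cm⁻¹.
In a tetrahedral site the filling is e⁴ t₂⁴: CFSE(tet) = -0.8Δₜ = -0.8 × (4/9)(11090) = -3943 cm⁻¹.
OSPE = -13308 − (-3943) = -9365 cm⁻¹.

-9365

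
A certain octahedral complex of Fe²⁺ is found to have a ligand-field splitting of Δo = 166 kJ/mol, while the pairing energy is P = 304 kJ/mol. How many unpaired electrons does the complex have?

4

Fe²⁺: group 8, so d-count = 8 − 2 = 6.
Δo < P, so pairing is avoided: the ground state is high-spin.
Filling d⁶ accordingly: t₂g⁴ eg².
Unpaired electrons: 4.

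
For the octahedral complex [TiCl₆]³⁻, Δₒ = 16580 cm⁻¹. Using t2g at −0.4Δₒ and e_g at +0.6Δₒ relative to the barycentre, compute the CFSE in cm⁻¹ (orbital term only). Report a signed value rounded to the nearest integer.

-6632

Each Cl⁻ contributes -1; 6 × (-1) = -6. With overall charge -3, Ti is in the +3 oxidation state.
Ti sits in group 4; removing 3 electrons leaves Ti³⁺ with 4 − 3 = 1 d electrons.
The d¹ electrons fill as t2g^1 e_g^0.
CFSE(orbital) = 1×(-0.4Δₒ) + 0×(0.6Δₒ) = -0.4Δₒ; with Δₒ = 16580 cm⁻¹ that is -6632 cm⁻¹.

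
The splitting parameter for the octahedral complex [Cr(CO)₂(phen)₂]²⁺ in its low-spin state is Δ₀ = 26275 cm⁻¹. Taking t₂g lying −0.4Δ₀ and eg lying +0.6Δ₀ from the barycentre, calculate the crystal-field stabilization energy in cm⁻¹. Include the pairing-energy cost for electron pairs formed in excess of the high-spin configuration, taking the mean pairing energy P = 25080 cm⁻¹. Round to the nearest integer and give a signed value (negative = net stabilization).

-16960

Ligand charges: 2×(+0) from CO and 2×(+0) from phen sum to +0; with overall charge +2, Cr is +2.
Cr is in group 6, so Cr²⁺ is d⁴ (6 − 2 = 4).
Configuration: t₂g⁴ eg⁰.
CFSE(orbital) = 4×(-0.4Δ₀) + 0×(0.6Δ₀) = -1.6Δ₀; with Δ₀ = 26275 cm⁻¹ that is -42040 cm⁻¹.
High-spin d⁴ would be t₂g³ eg¹ with 0 pairs; low-spin has 1, so 1 excess pair costs +1P = +25080 cm⁻¹.
Combining: -42040 + 25080 = -16960 cm⁻¹.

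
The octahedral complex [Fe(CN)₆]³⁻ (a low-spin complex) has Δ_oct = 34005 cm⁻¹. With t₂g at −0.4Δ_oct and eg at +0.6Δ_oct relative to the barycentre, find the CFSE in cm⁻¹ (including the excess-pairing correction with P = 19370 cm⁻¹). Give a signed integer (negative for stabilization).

-29270

Each CN⁻ contributes -1; 6 × (-1) = -6. With overall charge -3, Fe is in the +3 oxidation state.
Fe³⁺: group 8, so d-count = 8 − 3 = 5.
Electron filling gives t₂g⁵ eg⁰.
Orbital CFSE = 5(-0.4) + 0(0.6) = -2.0Δ_oct = -2.0 × 34005 = -68010 cm⁻¹.
High-spin d⁵ would be t₂g³ eg² with 0 pairs; low-spin has 2, so 2 excess pairs cost +2P = +38740 cm⁻¹.
Overall CFSE = -68010 + 38740 = -29270 cm⁻¹.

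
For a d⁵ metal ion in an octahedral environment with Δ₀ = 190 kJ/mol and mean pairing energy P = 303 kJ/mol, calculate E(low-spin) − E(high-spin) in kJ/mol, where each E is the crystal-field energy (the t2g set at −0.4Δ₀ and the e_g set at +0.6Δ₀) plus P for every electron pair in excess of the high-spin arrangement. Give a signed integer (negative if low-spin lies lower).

226

High-spin: t2g^3 e_g^2, CFSE = 0.0Δ₀ = 0 kJ/mol.
Low-spin: t2g^5 e_g^0, orbital CFSE = -2.0Δ₀ = -380 kJ/mol; plus 2 excess pairs × P = +606 kJ/mol; total 226 kJ/mol.
Thus E(LS) − E(HS) = 226 kJ/mol.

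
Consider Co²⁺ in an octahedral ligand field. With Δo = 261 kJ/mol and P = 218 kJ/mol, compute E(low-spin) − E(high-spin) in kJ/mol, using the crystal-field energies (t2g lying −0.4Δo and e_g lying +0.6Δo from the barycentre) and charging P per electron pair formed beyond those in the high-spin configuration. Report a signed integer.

-43

Group 9 minus oxidation state +2 gives a d⁷ configuration for Co²⁺.
In the high-spin limit (t2g^5 e_g^2) the orbital term is -0.8Δo = -209 kJ/mol, with no excess pairing.
For low-spin the configuration is t2g^6 e_g^1: orbital energy -1.8 × 261 = -470 kJ/mol, and 1 additional pair relative to high-spin adds 218 kJ/mol, giving -252 kJ/mol.
Thus E(LS) − E(HS) = -43 kJ/mol.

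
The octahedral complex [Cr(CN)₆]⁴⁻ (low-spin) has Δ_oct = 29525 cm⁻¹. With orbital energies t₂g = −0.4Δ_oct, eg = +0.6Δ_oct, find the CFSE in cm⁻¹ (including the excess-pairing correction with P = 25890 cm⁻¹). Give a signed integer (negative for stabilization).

-21350

Each CN⁻ contributes -1; 6 × (-1) = -6. With overall charge -4, Cr is in the +2 oxidation state.
Group 6 minus oxidation state +2 gives a d⁴ configuration for Cr²⁺.
Electron filling gives t₂g⁴ eg⁰.
CFSE(orbital) = 4×(-0.4Δ_oct) + 0×(0.6Δ_oct) = -1.6Δ_oct; with Δ_oct = 29525 cm⁻¹ that is -47240 cm⁻¹.
Relative to high-spin t₂g³ eg¹ (0 paired), the low-spin configuration has 1 additional pair, contributing +1 × 25890 = +25890 cm⁻¹.
Combining: -47240 + 25890 = -21350 cm⁻¹.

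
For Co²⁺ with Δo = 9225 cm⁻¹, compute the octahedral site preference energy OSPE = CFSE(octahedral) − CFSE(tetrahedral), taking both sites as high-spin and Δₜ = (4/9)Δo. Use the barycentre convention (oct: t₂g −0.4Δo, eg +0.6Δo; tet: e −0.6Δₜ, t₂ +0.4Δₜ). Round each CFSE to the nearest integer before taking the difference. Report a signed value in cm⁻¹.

-2460

Group 9 minus oxidation state +2 gives a d⁷ configuration for Co²⁺.
Octahedral (high-spin): t₂g⁵ eg², CFSE = 5(−0.4) + 2(+0.6) = -0.8Δo = -0.8 × 9225 = -7380 cm⁻¹.
Tetrahedral e⁴ t₂³ gives -1.2Δₜ = -1.2 × (4/9) × 9225 = -4920 cm⁻¹.
OSPE = -7380 − (-4920) = -2460 cm⁻¹.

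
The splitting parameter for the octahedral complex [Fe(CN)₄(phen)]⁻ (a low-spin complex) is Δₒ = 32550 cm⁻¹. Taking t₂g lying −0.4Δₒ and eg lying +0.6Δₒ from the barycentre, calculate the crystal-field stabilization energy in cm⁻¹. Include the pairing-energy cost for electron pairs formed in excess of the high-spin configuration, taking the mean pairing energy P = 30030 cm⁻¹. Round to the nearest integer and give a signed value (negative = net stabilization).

-5040

Ligand charges: 4×(-1) from CN⁻ and 1×(+0) from phen sum to -4; with overall charge -1, Fe is +3.
Fe sits in group 8; removing 3 electrons leaves Fe³⁺ with 8 − 3 = 5 d electrons.
Configuration: t₂g⁵ eg⁰.
Orbital CFSE = 5(-0.4) + 0(0.6) = -2.0Δₒ = -2.0 × 32550 = -65100 cm⁻¹.
Pairing penalty: 2 pairs vs 0 in the high-spin reference → 2 extra × P = 60060 cm⁻¹.
Overall CFSE = -65100 + 60060 = -5040 cm⁻¹.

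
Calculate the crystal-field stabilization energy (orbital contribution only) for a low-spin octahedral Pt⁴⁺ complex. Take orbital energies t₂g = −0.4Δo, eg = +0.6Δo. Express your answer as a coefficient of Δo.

Group 10 minus oxidation state +4 gives a d⁶ configuration for Pt⁴⁺.
Configuration: t₂g⁶ eg⁰.
CFSE = 6(-0.4Δo) + 0(0.6Δo) = -2.4Δo + 0.0Δo = -2.4Δo.

-2.4 Δo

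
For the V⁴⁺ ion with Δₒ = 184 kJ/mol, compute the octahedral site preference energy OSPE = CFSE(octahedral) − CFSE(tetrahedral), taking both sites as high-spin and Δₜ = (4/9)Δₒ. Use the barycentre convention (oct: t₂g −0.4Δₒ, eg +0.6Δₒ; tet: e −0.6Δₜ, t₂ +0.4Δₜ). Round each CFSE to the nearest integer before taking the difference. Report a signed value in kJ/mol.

V sits in group 5; removing 4 electrons leaves V⁴⁺ with 5 − 4 = 1 d electrons.
In an octahedral site d¹ (HS) is t2g^1 e_g^0, giving CFSE(oct) = -0.4Δₒ = -74 kJ/mol.
In a tetrahedral site the filling is e^1 t2^0: CFSE(tet) = -0.6Δₜ = -0.6 × (4/9)(184) = -49 kJ/mol.
OSPE = -74 − (-49) = -25 kJ/mol.

-25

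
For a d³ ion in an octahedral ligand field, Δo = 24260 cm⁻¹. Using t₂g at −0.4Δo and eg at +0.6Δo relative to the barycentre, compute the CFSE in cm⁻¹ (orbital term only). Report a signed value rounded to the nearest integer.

Configuration: t₂g³ eg⁰.
The orbital stabilization is -1.2Δo = -1.2 × 24260 = -29112 cm⁻¹.

-29112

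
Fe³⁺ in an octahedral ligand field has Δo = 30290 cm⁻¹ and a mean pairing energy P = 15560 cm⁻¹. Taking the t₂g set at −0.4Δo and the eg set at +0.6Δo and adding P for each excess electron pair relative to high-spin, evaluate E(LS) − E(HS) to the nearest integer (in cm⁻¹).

Fe sits in group 8; removing 3 electrons leaves Fe³⁺ with 8 − 3 = 5 d electrons.
High-spin d⁵ fills as t₂g³ eg² with CFSE 3(−0.4) + 2(+0.6) = 0.0Δo = 0 cm⁻¹.
Low-spin t₂g⁵ eg⁰ gives -2.0Δo = -60580 cm⁻¹, but forming 2 extra pairs costs 2P = 31120 cm⁻¹, so E(LS) = -60580 + 31120 = -29460 cm⁻¹.
Thus E(LS) − E(HS) = -29460 cm⁻¹.

-29460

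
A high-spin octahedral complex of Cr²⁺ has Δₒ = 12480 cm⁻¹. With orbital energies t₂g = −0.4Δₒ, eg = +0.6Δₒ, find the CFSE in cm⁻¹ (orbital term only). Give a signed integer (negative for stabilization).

-7488

Cr sits in group 6; removing 2 electrons leaves Cr²⁺ with 6 − 2 = 4 d electrons.
The d⁴ electrons fill as t₂g³ eg¹.
CFSE(orbital) = 3×(-0.4Δₒ) + 1×(0.6Δₒ) = -0.6Δₒ; with Δₒ = 12480 cm⁻¹ that is -7488 cm⁻¹.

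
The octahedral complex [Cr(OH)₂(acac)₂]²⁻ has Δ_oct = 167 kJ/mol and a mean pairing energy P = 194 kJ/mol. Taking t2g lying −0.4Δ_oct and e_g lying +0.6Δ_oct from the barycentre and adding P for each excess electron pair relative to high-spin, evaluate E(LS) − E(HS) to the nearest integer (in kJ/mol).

27

Ligand charges: 2×(-1) from OH⁻ and 2×(-1) from acac⁻ sum to -4; with overall charge -2, Cr is +2.
Cr sits in group 6; removing 2 electrons leaves Cr²⁺ with 6 − 2 = 4 d electrons.
High-spin: t2g^3 e_g^1, CFSE = -0.6Δ_oct = -100 kJ/mol.
Low-spin: t2g^4 e_g^0, orbital CFSE = -1.6Δ_oct = -267 kJ/mol; plus 1 excess pair × P = +194 kJ/mol; total -73 kJ/mol.
E(LS) − E(HS) = -73 − (-100) = 27 kJ/mol.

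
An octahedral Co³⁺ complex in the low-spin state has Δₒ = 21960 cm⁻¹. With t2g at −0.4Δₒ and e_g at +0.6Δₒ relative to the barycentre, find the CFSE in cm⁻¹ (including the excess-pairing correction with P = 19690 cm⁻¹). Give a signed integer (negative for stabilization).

Co is in group 9, so Co³⁺ is d⁶ (9 − 3 = 6).
Configuration: t2g^6 e_g^0.
Orbital CFSE = 6(-0.4) + 0(0.6) = -2.4Δₒ = -2.4 × 21960 = -52704 cm⁻¹.
Pairing penalty: 3 pairs vs 1 in the high-spin reference → 2 extra × P = 39380 cm⁻¹.
Overall CFSE = -52704 + 39380 = -13324 cm⁻¹.

-13324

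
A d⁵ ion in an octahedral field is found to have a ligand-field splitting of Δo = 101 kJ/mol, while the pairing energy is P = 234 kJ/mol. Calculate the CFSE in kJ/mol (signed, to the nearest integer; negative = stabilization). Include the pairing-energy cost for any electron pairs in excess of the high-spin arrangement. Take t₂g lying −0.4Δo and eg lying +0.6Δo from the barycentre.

Here Δo < P (101 < 234), so the high-spin state is favoured.
Filling d⁵ accordingly: t₂g³ eg².
Orbital CFSE = 0.0Δo = 0.0 × 101 = 0 kJ/mol.
High-spin has no excess pairs, so no pairing correction applies.

0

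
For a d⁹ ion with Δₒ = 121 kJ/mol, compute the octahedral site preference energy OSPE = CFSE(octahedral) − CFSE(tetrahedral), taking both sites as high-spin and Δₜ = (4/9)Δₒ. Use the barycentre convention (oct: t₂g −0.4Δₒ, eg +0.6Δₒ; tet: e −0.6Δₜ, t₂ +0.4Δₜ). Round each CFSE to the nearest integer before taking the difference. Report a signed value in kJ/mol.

Octahedral (high-spin): t2g^6 e_g^3, CFSE = 6(−0.4) + 3(+0.6) = -0.6Δₒ = -0.6 × 121 = -73 kJ/mol.
In a tetrahedral site the filling is e^4 t2^5: CFSE(tet) = -0.4Δₜ = -0.4 × (4/9)(121) = -22 kJ/mol.
Subtracting, OSPE = -73 − (-22) = -51 kJ/mol.

-51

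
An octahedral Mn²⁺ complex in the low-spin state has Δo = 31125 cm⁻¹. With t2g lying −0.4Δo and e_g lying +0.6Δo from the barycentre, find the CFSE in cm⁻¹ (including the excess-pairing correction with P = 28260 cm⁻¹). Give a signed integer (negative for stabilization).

Mn²⁺: group 7, so d-count = 7 − 2 = 5.
Electron filling gives t2g^5 e_g^0.
The orbital stabilization is -2.0Δo = -2.0 × 31125 = -62250 cm⁻¹.
Pairing penalty: 2 pairs vs 0 in the high-spin reference → 2 extra × P = 56520 cm⁻¹.
Combining: -62250 + 56520 = -5730 cm⁻¹.

-5730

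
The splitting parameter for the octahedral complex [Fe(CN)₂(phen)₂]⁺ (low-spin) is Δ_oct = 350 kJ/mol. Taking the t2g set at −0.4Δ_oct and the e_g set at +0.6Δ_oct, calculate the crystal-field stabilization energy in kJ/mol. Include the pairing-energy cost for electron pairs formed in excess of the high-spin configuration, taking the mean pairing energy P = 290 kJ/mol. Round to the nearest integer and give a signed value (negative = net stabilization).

Ligand charges: 2×(-1) from CN⁻ and 2×(+0) from phen sum to -2; with overall charge +1, Fe is +3.
Fe is in group 8, so Fe³⁺ is d⁵ (8 − 3 = 5).
The d⁵ electrons fill as t2g^5 e_g^0.
The orbital stabilization is -2.0Δ_oct = -2.0 × 350 = -700 kJ/mol.
Pairing penalty: 2 pairs vs 0 in the high-spin reference → 2 extra × P = 580 kJ/mol.
Overall CFSE = -700 + 580 = -120 kJ/mol.

-120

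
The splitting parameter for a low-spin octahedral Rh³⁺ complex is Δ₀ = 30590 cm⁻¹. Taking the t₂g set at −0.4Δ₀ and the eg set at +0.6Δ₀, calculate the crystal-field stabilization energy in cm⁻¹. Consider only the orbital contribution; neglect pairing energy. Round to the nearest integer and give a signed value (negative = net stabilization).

Rh sits in group 9; removing 3 electrons leaves Rh³⁺ with 9 − 3 = 6 d electrons.
Configuration: t₂g⁶ eg⁰.
Orbital CFSE = 6(-0.4) + 0(0.6) = -2.4Δ₀ = -2.4 × 30590 = -73416 cm⁻¹.

-73416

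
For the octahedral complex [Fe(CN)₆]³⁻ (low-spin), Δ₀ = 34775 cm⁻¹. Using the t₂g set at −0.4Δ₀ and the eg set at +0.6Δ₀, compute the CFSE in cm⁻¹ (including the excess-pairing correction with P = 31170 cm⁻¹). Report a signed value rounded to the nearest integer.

Each CN⁻ contributes -1; 6 × (-1) = -6. With overall charge -3, Fe is in the +3 oxidation state.
Fe³⁺: group 8, so d-count = 8 − 3 = 5.
Electron filling gives t₂g⁵ eg⁰.
CFSE(orbital) = 5×(-0.4Δ₀) + 0×(0.6Δ₀) = -2.0Δ₀; with Δ₀ = 34775 cm⁻¹ that is -69550 cm⁻¹.
High-spin d⁵ would be t₂g³ eg² with 0 pairs; low-spin has 2, so 2 excess pairs cost +2P = +62340 cm⁻¹.
Combining: -69550 + 62340 = -7210 cm⁻¹.

-7210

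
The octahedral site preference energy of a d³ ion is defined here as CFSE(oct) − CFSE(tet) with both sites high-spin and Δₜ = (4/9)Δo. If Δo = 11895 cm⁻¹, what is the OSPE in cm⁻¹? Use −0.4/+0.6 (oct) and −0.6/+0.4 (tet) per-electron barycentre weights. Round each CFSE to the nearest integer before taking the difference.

In an octahedral site d³ (HS) is t₂g³ eg⁰, giving CFSE(oct) = -1.2Δo = -14274 cm⁻¹.
Tetrahedral e² t₂¹ gives -0.8Δₜ = -0.8 × (4/9) × 11895 = -4229 cm⁻¹.
OSPE = -14274 − (-4229) = -10045 cm⁻¹.

-10045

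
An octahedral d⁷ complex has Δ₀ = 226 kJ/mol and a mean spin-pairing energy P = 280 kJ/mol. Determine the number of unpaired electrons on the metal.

Δ₀ < P, so pairing is avoided: the ground state is high-spin.
Configuration: t₂g⁵ eg².
Unpaired electrons: 3.

3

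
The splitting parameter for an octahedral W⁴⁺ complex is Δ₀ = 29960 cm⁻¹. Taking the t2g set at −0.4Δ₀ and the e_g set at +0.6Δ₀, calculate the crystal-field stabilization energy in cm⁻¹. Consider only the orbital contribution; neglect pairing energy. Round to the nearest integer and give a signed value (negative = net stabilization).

-23968

Group 6 minus oxidation state +4 gives a d² configuration for W⁴⁺.
Configuration: t2g^2 e_g^0.
Orbital CFSE = 2(-0.4) + 0(0.6) = -0.8Δ₀ = -0.8 × 29960 = -23968 cm⁻¹.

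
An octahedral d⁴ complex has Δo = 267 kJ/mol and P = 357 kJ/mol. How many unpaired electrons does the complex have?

4

With Δo < P the complex is high-spin.
Configuration: t₂g³ eg¹.
Unpaired electrons: 4.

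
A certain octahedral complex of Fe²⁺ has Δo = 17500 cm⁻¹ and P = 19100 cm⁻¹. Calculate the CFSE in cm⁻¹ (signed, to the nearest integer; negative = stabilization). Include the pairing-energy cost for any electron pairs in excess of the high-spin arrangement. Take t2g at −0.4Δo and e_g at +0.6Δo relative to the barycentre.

-7000

Fe is in group 8, so Fe²⁺ is d⁶ (8 − 2 = 6).
Δo < P, so pairing is avoided: the ground state is high-spin.
That gives t2g^4 e_g^2.
Orbital CFSE = -0.4Δo = -0.4 × 17500 = -7000 cm⁻¹.
High-spin has no excess pairs, so no pairing correction applies.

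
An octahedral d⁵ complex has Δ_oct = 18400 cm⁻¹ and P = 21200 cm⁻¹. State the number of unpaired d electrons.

Δ_oct < P, so pairing is avoided: the ground state is high-spin.
That gives t₂g³ eg².
Unpaired electrons: 5.

5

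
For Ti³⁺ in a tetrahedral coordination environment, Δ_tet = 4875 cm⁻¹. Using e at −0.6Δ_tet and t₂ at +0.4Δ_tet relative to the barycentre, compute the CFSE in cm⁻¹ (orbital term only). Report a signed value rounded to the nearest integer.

-2925

Group 4 minus oxidation state +3 gives a d¹ configuration for Ti³⁺.
Tetrahedral fields are weak (Δₜ ≈ 4/9 Δₒ), so electrons fill high-spin.
Electron filling gives e¹ t₂⁰.
The orbital stabilization is -0.6Δ_tet = -0.6 × 4875 = -2925 cm⁻¹.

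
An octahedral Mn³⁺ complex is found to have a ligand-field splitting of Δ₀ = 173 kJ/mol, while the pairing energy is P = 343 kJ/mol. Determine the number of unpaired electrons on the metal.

Mn is in group 7, so Mn³⁺ is d⁴ (7 − 3 = 4).
Here Δ₀ < P (173 < 343), so the high-spin state is favoured.
Configuration: t2g^3 e_g^1.
Unpaired electrons: 4.

4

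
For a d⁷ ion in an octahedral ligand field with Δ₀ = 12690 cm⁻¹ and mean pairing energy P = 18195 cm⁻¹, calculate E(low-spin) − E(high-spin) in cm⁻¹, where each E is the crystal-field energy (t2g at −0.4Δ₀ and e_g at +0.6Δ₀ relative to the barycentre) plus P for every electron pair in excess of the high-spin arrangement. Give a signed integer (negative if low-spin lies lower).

5505

High-spin: t2g^5 e_g^2, CFSE = -0.8Δ₀ = -10152 cm⁻¹.
For low-spin the configuration is t2g^6 e_g^1: orbital energy -1.8 × 12690 = -22842 cm⁻¹, and 1 additional pair relative to high-spin adds 18195 cm⁻¹, giving -4647 cm⁻¹.
Thus E(LS) − E(HS) = 5505 cm⁻¹.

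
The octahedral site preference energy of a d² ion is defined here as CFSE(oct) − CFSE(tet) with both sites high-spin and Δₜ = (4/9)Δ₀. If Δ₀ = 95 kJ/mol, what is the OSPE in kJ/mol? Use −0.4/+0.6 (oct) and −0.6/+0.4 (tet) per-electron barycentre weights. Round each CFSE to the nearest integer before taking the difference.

-25

Octahedral high-spin t2g^2 e_g^0: CFSE = -0.8 × 95 = -76 kJ/mol.
In a tetrahedral site the filling is e^2 t2^0: CFSE(tet) = -1.2Δₜ = -1.2 × (4/9)(95) = -51 kJ/mol.
Subtracting, OSPE = -76 − (-51) = -25 kJ/mol.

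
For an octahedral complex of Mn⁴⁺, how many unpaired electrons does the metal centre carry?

Group 7 minus oxidation state +4 gives a d³ configuration for Mn⁴⁺.
Configuration: t₂g³ eg⁰, giving 3 unpaired electrons.

3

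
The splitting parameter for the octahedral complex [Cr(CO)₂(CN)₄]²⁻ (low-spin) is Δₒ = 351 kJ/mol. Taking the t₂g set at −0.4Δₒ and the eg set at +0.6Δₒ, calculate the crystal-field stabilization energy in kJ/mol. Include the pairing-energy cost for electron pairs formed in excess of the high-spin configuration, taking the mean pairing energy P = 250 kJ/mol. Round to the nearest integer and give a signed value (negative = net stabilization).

-312

Ligand charges: 2×(+0) from CO and 4×(-1) from CN⁻ sum to -4; with overall charge -2, Cr is +2.
Cr sits in group 6; removing 2 electrons leaves Cr²⁺ with 6 − 2 = 4 d electrons.
Electron filling gives t₂g⁴ eg⁰.
Orbital CFSE = 4(-0.4) + 0(0.6) = -1.6Δₒ = -1.6 × 351 = -562 kJ/mol.
Pairing penalty: 1 pair vs 0 in the high-spin reference → 1 extra × P = 250 kJ/mol.
Combining: -562 + 250 = -312 kJ/mol.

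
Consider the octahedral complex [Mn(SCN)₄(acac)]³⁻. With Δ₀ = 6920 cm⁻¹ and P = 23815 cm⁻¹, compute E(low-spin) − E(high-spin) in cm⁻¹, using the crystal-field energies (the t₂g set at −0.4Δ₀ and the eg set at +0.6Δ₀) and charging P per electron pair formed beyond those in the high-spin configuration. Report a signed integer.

33790

Ligand charges: 4×(-1) from SCN⁻ and 1×(-1) from acac⁻ sum to -5; with overall charge -3, Mn is +2.
Group 7 minus oxidation state +2 gives a d⁵ configuration for Mn²⁺.
High-spin d⁵ fills as t₂g³ eg² with CFSE 3(−0.4) + 2(+0.6) = 0.0Δ₀ = 0 cm⁻¹.
Low-spin: t₂g⁵ eg⁰, orbital CFSE = -2.0Δ₀ = -13840 cm⁻¹; plus 2 excess pairs × P = +47630 cm⁻¹; total 33790 cm⁻¹.
E(LS) − E(HS) = 33790 − (0) = 33790 cm⁻¹.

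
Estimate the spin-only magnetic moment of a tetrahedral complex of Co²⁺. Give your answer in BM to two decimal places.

Co sits in group 9; removing 2 electrons leaves Co²⁺ with 9 − 2 = 7 d electrons.
Tetrahedral splitting is small, so the complex is high-spin.
Configuration: e⁴ t₂³ → 3 unpaired electrons.
μ(spin-only) = √[3(3+2)] = √15 ≈ 3.87 BM.

3.87 BM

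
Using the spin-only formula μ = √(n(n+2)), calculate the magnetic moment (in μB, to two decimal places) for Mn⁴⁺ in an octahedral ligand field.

3.87 μB

Group 7 minus oxidation state +4 gives a d³ configuration for Mn⁴⁺.
Configuration: t₂g³ eg⁰ → 3 unpaired electrons.
μ(spin-only) = √[3(3+2)] = √15 ≈ 3.87 μB.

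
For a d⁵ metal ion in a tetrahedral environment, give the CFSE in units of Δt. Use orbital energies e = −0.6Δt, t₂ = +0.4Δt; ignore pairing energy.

0.0 Δt

Tetrahedral fields are weak (Δₜ ≈ 4/9 Δₒ), so electrons fill high-spin.
Configuration: e² t₂³.
CFSE = 2(-0.6Δt) + 3(0.4Δt) = -1.2Δt + 1.2Δt = 0.0Δt.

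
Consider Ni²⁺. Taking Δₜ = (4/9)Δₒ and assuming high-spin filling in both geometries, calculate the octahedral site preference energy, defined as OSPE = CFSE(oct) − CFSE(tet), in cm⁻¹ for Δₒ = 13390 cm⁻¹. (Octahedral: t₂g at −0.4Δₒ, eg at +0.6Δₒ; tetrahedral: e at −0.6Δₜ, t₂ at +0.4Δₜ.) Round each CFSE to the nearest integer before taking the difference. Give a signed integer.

Ni²⁺: group 10, so d-count = 10 − 2 = 8.
In an octahedral site d⁸ (HS) is t₂g⁶ eg², giving CFSE(oct) = -1.2Δₒ = -16068 cm⁻¹.
Tetrahedral: e⁴ t₂⁴, CFSE = 4(−0.6) + 4(+0.4) = -0.8Δₜ = -0.8 × (4/9) × 13390 = -4761 cm⁻¹.
OSPE = -16068 − (-4761) = -11307 cm⁻¹.

-11307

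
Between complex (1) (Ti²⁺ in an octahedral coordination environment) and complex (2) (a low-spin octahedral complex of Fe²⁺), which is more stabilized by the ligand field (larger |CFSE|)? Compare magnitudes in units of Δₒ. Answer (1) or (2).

(1): Ti²⁺: group 4, so d-count = 4 − 2 = 2; t2g^2 e_g^0, CFSE = -0.8Δₒ.
(2): Group 8 minus oxidation state +2 gives a d⁶ configuration for Fe²⁺; t2g^6 e_g^0, CFSE = -2.4Δₒ.
So (2) has the larger |CFSE|.

(2)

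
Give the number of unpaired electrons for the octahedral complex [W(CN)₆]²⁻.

Each CN⁻ contributes -1; 6 × (-1) = -6. With overall charge -2, W is in the +4 oxidation state.
W is in group 6, so W⁴⁺ is d² (6 − 4 = 2).
Configuration: t2g^2 e_g^0, giving 2 unpaired electrons.

2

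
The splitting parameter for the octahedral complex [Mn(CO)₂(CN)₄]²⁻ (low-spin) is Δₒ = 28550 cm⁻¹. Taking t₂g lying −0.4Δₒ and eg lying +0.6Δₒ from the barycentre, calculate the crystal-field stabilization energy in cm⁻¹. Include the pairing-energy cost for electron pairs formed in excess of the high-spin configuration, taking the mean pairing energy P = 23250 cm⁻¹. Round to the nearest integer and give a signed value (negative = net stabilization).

-10600

Ligand charges: 2×(+0) from CO and 4×(-1) from CN⁻ sum to -4; with overall charge -2, Mn is +2.
Mn is in group 7, so Mn²⁺ is d⁵ (7 − 2 = 5).
Electron filling gives t₂g⁵ eg⁰.
CFSE(orbital) = 5×(-0.4Δₒ) + 0×(0.6Δₒ) = -2.0Δₒ; with Δₒ = 28550 cm⁻¹ that is -57100 cm⁻¹.
Pairing penalty: 2 pairs vs 0 in the high-spin reference → 2 extra × P = 46500 cm⁻¹.
Net CFSE = -57100 + 46500 = -10600 cm⁻¹.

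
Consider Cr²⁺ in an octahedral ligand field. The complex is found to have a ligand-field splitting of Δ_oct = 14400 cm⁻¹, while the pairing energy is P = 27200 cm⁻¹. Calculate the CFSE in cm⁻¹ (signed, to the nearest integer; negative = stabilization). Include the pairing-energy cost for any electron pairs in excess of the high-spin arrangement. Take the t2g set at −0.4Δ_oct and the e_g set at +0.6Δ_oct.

Cr²⁺: group 6, so d-count = 6 − 2 = 4.
Δ_oct < P, so pairing is avoided: the ground state is high-spin.
That gives t2g^3 e_g^1.
Orbital CFSE = -0.6Δ_oct = -0.6 × 14400 = -8640 cm⁻¹.
High-spin has no excess pairs, so no pairing correction applies.

-8640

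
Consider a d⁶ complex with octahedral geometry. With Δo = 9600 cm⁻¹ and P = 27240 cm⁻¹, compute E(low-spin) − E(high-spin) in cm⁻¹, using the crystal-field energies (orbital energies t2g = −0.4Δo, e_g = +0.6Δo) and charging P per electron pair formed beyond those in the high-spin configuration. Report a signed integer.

35280

In the high-spin limit (t2g^4 e_g^2) the orbital term is -0.4Δo = -3840 cm⁻¹, with no excess pairing.
Low-spin: t2g^6 e_g^0, orbital CFSE = -2.4Δo = -23040 cm⁻¹; plus 2 excess pairs × P = +54480 cm⁻¹; total 31440 cm⁻¹.
The difference is 31440 − (-3840) = 35280 cm⁻¹, so high-spin lies lower.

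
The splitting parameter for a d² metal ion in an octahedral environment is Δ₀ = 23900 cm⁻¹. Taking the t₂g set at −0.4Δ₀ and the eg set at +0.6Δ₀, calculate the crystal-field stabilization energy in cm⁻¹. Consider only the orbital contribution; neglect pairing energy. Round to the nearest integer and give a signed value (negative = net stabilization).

Configuration: t₂g² eg⁰.
CFSE(orbital) = 2×(-0.4Δ₀) + 0×(0.6Δ₀) = -0.8Δ₀; with Δ₀ = 23900 cm⁻¹ that is -19120 cm⁻¹.

-19120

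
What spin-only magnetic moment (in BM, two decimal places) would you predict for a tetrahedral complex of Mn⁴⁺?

Mn sits in group 7; removing 4 electrons leaves Mn⁴⁺ with 7 − 4 = 3 d electrons.
With tetrahedral geometry the complex is necessarily high-spin.
Configuration: e^2 t2^1 → 3 unpaired electrons.
μ(spin-only) = √[3(3+2)] = √15 ≈ 3.87 BM.

3.87 BM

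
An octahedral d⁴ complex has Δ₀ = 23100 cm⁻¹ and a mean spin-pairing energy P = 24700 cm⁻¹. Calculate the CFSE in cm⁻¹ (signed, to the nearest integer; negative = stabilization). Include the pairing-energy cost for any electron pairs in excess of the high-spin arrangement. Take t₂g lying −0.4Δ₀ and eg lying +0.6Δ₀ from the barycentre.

With Δ₀ < P the complex is high-spin.
Filling d⁴ accordingly: t₂g³ eg¹.
Orbital CFSE = -0.6Δ₀ = -0.6 × 23100 = -13860 cm⁻¹.
High-spin has no excess pairs, so no pairing correction applies.

-13860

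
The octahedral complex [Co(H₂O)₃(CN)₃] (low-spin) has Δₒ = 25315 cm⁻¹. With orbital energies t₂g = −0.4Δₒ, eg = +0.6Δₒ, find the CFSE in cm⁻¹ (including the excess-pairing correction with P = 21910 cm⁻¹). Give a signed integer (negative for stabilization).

-16936

Ligand charges: 3×(+0) from H₂O and 3×(-1) from CN⁻ sum to -3; with overall charge +0, Co is +3.
Co³⁺: group 9, so d-count = 9 − 3 = 6.
Electron filling gives t₂g⁶ eg⁰.
Orbital CFSE = 6(-0.4) + 0(0.6) = -2.4Δₒ = -2.4 × 25315 = -60756 cm⁻¹.
High-spin d⁶ would be t₂g⁴ eg² with 1 pair; low-spin has 3, so 2 excess pairs cost +2P = +43820 cm⁻¹.
Overall CFSE = -60756 + 43820 = -16936 cm⁻¹.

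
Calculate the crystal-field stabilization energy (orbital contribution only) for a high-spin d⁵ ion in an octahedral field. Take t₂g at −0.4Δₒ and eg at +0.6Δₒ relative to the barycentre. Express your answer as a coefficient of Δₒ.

Configuration: t₂g³ eg².
CFSE = 3(-0.4Δₒ) + 2(0.6Δₒ) = -1.2Δₒ + 1.2Δₒ = 0.0Δₒ.

0.0 Δₒ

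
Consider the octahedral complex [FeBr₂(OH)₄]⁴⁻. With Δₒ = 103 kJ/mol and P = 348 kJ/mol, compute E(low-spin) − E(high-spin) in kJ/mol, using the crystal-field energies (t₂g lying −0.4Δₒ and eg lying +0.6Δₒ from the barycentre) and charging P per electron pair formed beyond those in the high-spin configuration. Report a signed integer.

490

Ligand charges: 2×(-1) from Br⁻ and 4×(-1) from OH⁻ sum to -6; with overall charge -4, Fe is +2.
Fe sits in group 8; removing 2 electrons leaves Fe²⁺ with 8 − 2 = 6 d electrons.
In the high-spin limit (t₂g⁴ eg²) the orbital term is -0.4Δₒ = -41 kJ/mol, with no excess pairing.
For low-spin the configuration is t₂g⁶ eg⁰: orbital energy -2.4 × 103 = -247 kJ/mol, and 2 additional pairs relative to high-spin add 696 kJ/mol, giving 449 kJ/mol.
The difference is 449 − (-41) = 490 kJ/mol, so high-spin lies lower.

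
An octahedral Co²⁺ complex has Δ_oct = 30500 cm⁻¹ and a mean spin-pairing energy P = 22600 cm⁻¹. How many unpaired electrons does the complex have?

Co sits in group 9; removing 2 electrons leaves Co²⁺ with 9 − 2 = 7 d electrons.
With Δ_oct > P the complex is low-spin.
Filling d⁷ accordingly: t₂g⁶ eg¹.
Unpaired electrons: 1.

1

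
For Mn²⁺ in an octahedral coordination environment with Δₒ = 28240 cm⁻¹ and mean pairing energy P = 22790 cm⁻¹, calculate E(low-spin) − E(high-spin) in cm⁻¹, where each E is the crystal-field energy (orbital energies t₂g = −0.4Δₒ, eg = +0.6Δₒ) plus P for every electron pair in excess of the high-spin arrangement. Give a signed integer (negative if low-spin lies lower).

Mn is in group 7, so Mn²⁺ is d⁵ (7 − 2 = 5).
High-spin: t₂g³ eg², CFSE = 0.0Δₒ = 0 cm⁻¹.
Low-spin: t₂g⁵ eg⁰, orbital CFSE = -2.0Δₒ = -56480 cm⁻¹; plus 2 excess pairs × P = +45580 cm⁻¹; total -10900 cm⁻¹.
E(LS) − E(HS) = -10900 − (0) = -10900 cm⁻¹.

-10900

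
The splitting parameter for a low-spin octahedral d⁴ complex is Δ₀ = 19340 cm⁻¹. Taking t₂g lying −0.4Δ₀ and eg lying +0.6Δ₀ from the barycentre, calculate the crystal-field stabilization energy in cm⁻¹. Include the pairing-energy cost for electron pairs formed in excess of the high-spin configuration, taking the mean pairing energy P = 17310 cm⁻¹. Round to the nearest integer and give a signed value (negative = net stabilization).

Electron filling gives t₂g⁴ eg⁰.
Orbital CFSE = 4(-0.4) + 0(0.6) = -1.6Δ₀ = -1.6 × 19340 = -30944 cm⁻¹.
Pairing penalty: 1 pair vs 0 in the high-spin reference → 1 extra × P = 17310 cm⁻¹.
Overall CFSE = -30944 + 17310 = -13634 cm⁻¹.

-13634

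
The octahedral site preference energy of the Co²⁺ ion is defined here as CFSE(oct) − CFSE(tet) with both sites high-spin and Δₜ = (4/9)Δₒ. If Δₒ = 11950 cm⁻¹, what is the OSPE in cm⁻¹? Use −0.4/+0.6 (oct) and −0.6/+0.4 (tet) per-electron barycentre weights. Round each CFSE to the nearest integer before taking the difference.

Co is in group 9, so Co²⁺ is d⁷ (9 − 2 = 7).
Octahedral high-spin t₂g⁵ eg²: CFSE = -0.8 × 11950 = -9560 cm⁻¹.
Tetrahedral e⁴ t₂³ gives -1.2Δₜ = -1.2 × (4/9) × 11950 = -6373 cm⁻¹.
OSPE = -9560 − (-6373) = -3187 cm⁻¹.

-3187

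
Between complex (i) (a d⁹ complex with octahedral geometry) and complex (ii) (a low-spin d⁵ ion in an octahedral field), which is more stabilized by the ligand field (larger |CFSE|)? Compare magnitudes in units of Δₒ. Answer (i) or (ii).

(ii)

(i): For octahedral d⁹ the high- and low-spin configurations coincide; t2g^6 e_g^3, CFSE = -0.6Δₒ.
(ii): t₂g⁵ eg⁰, CFSE = -2.0Δₒ.
So (ii) has the larger |CFSE|.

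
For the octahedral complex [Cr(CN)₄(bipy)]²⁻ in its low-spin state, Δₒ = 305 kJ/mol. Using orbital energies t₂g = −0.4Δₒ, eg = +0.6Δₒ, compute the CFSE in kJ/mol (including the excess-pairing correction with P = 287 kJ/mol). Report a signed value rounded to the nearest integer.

Ligand charges: 4×(-1) from CN⁻ and 1×(+0) from bipy sum to -4; with overall charge -2, Cr is +2.
Cr sits in group 6; removing 2 electrons leaves Cr²⁺ with 6 − 2 = 4 d electrons.
Electron filling gives t₂g⁴ eg⁰.
The orbital stabilization is -1.6Δₒ = -1.6 × 305 = -488 kJ/mol.
Relative to high-spin t₂g³ eg¹ (0 paired), the low-spin configuration has 1 additional pair, contributing +1 × 287 = +287 kJ/mol.
Combining: -488 + 287 = -201 kJ/mol.

-201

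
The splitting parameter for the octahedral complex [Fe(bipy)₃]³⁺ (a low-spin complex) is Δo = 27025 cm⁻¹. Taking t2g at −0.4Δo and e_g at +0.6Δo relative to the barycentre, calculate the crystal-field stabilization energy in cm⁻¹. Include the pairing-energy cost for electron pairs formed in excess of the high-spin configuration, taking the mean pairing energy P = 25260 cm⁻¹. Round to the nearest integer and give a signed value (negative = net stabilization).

-3530

bipy is neutral, so the +3 overall charge sits on Fe: oxidation state +3.
Fe³⁺: group 8, so d-count = 8 − 3 = 5.
The d⁵ electrons fill as t2g^5 e_g^0.
Orbital CFSE = 5(-0.4) + 0(0.6) = -2.0Δo = -2.0 × 27025 = -54050 cm⁻¹.
Relative to high-spin t2g^3 e_g^2 (0 paired), the low-spin configuration has 2 additional pairs, contributing +2 × 25260 = +50520 cm⁻¹.
Overall CFSE = -54050 + 50520 = -3530 cm⁻¹.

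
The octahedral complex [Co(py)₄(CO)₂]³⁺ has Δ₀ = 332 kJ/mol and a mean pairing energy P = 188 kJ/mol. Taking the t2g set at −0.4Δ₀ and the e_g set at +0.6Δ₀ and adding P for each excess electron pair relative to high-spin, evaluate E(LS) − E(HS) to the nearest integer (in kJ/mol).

Ligand charges: 4×(+0) from py and 2×(+0) from CO sum to +0; with overall charge +3, Co is +3.
Co³⁺: group 9, so d-count = 9 − 3 = 6.
High-spin: t2g^4 e_g^2, CFSE = -0.4Δ₀ = -133 kJ/mol.
Low-spin t2g^6 e_g^0 gives -2.4Δ₀ = -797 kJ/mol, but forming 2 extra pairs costs 2P = 376 kJ/mol, so E(LS) = -797 + 376 = -421 kJ/mol.
E(LS) − E(HS) = -421 − (-133) = -288 kJ/mol.

-288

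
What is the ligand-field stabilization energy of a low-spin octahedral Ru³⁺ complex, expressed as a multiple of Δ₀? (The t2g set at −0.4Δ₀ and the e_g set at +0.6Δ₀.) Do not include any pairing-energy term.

-2.0 Δ₀

Ru sits in group 8; removing 3 electrons leaves Ru³⁺ with 8 − 3 = 5 d electrons.
Configuration: t2g^5 e_g^0.
CFSE = 5(-0.4Δ₀) + 0(0.6Δ₀) = -2.0Δ₀ + 0.0Δ₀ = -2.0Δ₀.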